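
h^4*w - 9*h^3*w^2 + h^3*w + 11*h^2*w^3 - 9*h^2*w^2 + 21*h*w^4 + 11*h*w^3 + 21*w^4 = (h - 7*w)*(h - 3*w)*(h + w)*(h*w + w)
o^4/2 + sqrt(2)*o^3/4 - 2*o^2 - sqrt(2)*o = o*(o/2 + 1)*(o - 2)*(o + sqrt(2)/2)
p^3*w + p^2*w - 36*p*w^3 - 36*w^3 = (p - 6*w)*(p + 6*w)*(p*w + w)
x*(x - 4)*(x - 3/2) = x^3 - 11*x^2/2 + 6*x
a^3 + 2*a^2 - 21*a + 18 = (a - 3)*(a - 1)*(a + 6)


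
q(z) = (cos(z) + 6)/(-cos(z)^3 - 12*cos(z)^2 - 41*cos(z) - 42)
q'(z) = (cos(z) + 6)*(-3*sin(z)*cos(z)^2 - 24*sin(z)*cos(z) - 41*sin(z))/(-cos(z)^3 - 12*cos(z)^2 - 41*cos(z) - 42)^2 - sin(z)/(-cos(z)^3 - 12*cos(z)^2 - 41*cos(z) - 42) = -(291*cos(z)/2 + 15*cos(2*z) + cos(3*z)/2 + 219)*sin(z)/(cos(z)^3 + 12*cos(z)^2 + 41*cos(z) + 42)^2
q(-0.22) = -0.07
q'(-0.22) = 0.01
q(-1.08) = -0.10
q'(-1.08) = 0.06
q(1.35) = -0.12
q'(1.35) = -0.09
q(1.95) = -0.20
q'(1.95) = -0.18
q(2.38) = -0.29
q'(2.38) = -0.24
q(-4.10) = -0.24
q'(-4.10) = -0.22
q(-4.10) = -0.24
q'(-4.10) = -0.22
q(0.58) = -0.08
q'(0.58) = -0.03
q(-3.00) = -0.41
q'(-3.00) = 0.08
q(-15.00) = -0.30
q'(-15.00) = 0.24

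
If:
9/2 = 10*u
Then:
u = 9/20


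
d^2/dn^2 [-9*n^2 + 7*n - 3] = -18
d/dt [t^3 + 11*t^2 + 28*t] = 3*t^2 + 22*t + 28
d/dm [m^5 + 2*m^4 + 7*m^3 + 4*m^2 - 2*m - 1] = 5*m^4 + 8*m^3 + 21*m^2 + 8*m - 2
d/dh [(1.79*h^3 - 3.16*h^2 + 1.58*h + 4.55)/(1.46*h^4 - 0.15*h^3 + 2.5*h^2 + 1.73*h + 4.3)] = (-2.6134*h^6 + 9.2272*h^5 - 2.9194*h^4 - 19.9046*h^3 + 15.7217*h^2 - 49.926*h - 1.0775)/(2.1316*h^8 - 0.438*h^7 + 7.3225*h^6 + 4.3016*h^5 + 18.287*h^4 + 7.36*h^3 + 24.4929*h^2 + 14.878*h + 18.49)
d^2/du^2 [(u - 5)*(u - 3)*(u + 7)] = 6*u - 2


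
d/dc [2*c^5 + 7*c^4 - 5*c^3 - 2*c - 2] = 10*c^4 + 28*c^3 - 15*c^2 - 2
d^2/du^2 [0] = 0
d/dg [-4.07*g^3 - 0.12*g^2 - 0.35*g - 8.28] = -12.21*g^2 - 0.24*g - 0.35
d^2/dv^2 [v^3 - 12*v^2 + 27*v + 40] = 6*v - 24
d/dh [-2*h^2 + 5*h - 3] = 5 - 4*h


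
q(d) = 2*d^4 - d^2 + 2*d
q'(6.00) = 1718.00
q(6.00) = 2568.00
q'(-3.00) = -208.00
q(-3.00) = 147.00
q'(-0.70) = 0.66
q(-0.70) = -1.41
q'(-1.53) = -23.59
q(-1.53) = 5.56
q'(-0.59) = 1.54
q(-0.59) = -1.29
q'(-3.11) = -232.42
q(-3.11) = 171.21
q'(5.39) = 1243.95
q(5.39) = 1669.78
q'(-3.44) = -316.78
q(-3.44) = 261.35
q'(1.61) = 32.17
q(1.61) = 14.07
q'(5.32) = 1195.91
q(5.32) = 1584.39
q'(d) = 8*d^3 - 2*d + 2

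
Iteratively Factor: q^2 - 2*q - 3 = (q + 1)*(q - 3)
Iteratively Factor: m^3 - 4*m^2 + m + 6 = (m + 1)*(m^2 - 5*m + 6) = (m - 2)*(m + 1)*(m - 3)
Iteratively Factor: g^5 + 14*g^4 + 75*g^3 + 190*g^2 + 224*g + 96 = (g + 1)*(g^4 + 13*g^3 + 62*g^2 + 128*g + 96) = (g + 1)*(g + 2)*(g^3 + 11*g^2 + 40*g + 48) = (g + 1)*(g + 2)*(g + 3)*(g^2 + 8*g + 16) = (g + 1)*(g + 2)*(g + 3)*(g + 4)*(g + 4)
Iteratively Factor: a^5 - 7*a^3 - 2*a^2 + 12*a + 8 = (a + 2)*(a^4 - 2*a^3 - 3*a^2 + 4*a + 4) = (a + 1)*(a + 2)*(a^3 - 3*a^2 + 4) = (a - 2)*(a + 1)*(a + 2)*(a^2 - a - 2) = (a - 2)*(a + 1)^2*(a + 2)*(a - 2)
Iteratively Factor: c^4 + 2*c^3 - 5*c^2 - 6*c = (c)*(c^3 + 2*c^2 - 5*c - 6) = c*(c - 2)*(c^2 + 4*c + 3) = c*(c - 2)*(c + 3)*(c + 1)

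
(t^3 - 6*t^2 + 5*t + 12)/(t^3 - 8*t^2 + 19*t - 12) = (t + 1)/(t - 1)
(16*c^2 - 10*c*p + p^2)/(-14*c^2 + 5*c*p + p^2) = (-8*c + p)/(7*c + p)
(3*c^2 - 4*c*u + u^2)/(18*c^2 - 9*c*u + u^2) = (-c + u)/(-6*c + u)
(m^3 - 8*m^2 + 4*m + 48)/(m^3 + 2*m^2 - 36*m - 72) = (m - 4)/(m + 6)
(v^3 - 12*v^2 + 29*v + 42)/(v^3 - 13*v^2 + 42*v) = (v + 1)/v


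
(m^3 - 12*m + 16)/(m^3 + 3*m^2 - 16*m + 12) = (m^2 + 2*m - 8)/(m^2 + 5*m - 6)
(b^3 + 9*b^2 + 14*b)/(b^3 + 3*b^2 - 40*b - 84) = b/(b - 6)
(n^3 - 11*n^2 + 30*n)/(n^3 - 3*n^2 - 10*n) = (n - 6)/(n + 2)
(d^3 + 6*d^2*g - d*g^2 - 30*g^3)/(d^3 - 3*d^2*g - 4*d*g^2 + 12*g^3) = (d^2 + 8*d*g + 15*g^2)/(d^2 - d*g - 6*g^2)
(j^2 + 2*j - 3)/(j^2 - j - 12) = (j - 1)/(j - 4)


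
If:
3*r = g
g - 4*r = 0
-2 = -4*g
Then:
No Solution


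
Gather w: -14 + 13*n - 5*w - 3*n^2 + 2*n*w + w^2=-3*n^2 + 13*n + w^2 + w*(2*n - 5) - 14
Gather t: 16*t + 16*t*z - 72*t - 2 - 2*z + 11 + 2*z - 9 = t*(16*z - 56)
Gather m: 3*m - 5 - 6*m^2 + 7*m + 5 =-6*m^2 + 10*m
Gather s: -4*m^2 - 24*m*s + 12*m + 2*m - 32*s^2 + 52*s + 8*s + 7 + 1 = -4*m^2 + 14*m - 32*s^2 + s*(60 - 24*m) + 8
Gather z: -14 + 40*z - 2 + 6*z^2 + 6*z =6*z^2 + 46*z - 16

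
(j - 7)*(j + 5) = j^2 - 2*j - 35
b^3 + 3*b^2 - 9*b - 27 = (b - 3)*(b + 3)^2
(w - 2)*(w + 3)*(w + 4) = w^3 + 5*w^2 - 2*w - 24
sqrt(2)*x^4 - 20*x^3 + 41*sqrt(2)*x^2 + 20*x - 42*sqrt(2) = (x - 1)*(x - 7*sqrt(2))*(x - 3*sqrt(2))*(sqrt(2)*x + sqrt(2))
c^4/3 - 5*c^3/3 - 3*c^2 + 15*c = c*(c/3 + 1)*(c - 5)*(c - 3)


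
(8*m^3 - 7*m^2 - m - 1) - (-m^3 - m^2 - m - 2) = 9*m^3 - 6*m^2 + 1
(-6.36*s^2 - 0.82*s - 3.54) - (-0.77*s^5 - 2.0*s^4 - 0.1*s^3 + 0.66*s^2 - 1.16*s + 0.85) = 0.77*s^5 + 2.0*s^4 + 0.1*s^3 - 7.02*s^2 + 0.34*s - 4.39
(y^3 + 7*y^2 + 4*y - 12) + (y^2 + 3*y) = y^3 + 8*y^2 + 7*y - 12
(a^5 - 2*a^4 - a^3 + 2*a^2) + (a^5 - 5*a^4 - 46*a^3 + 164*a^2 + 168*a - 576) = 2*a^5 - 7*a^4 - 47*a^3 + 166*a^2 + 168*a - 576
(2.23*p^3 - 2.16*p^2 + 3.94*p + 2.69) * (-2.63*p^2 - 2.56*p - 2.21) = -5.8649*p^5 - 0.0279999999999996*p^4 - 9.7609*p^3 - 12.3875*p^2 - 15.5938*p - 5.9449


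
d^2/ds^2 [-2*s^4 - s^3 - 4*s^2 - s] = -24*s^2 - 6*s - 8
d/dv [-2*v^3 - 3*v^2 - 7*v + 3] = -6*v^2 - 6*v - 7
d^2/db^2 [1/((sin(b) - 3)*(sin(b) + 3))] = 2*(-2*sin(b)^4 - 15*sin(b)^2 + 9)/((sin(b) - 3)^3*(sin(b) + 3)^3)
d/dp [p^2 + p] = 2*p + 1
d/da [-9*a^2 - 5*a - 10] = -18*a - 5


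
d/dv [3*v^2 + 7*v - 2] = 6*v + 7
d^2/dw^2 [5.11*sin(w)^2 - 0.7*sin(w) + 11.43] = 0.7*sin(w) + 10.22*cos(2*w)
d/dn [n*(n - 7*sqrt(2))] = 2*n - 7*sqrt(2)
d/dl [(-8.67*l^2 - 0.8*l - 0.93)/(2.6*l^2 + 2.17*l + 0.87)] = (-16.7339*l^2 - 10.2498*l + 1.3221)/(6.76*l^4 + 11.284*l^3 + 9.2329*l^2 + 3.7758*l + 0.7569)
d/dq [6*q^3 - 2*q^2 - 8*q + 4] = 18*q^2 - 4*q - 8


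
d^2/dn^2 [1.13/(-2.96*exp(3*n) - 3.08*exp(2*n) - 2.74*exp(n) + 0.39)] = (-1.13*(8.88*exp(2*n) + 6.16*exp(n) + 2.74)*(17.76*exp(2*n) + 12.32*exp(n) + 5.48)*exp(n) + (30.1032*exp(2*n) + 13.9216*exp(n) + 3.0962)*(2.96*exp(3*n) + 3.08*exp(2*n) + 2.74*exp(n) - 0.39))*exp(n)/(2.96*exp(3*n) + 3.08*exp(2*n) + 2.74*exp(n) - 0.39)^3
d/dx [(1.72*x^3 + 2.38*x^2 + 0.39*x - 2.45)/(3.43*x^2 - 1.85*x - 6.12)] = (5.8996*x^4 - 6.364*x^3 - 37.3199*x^2 - 12.3242*x - 6.9193)/(11.7649*x^4 - 12.691*x^3 - 38.5607*x^2 + 22.644*x + 37.4544)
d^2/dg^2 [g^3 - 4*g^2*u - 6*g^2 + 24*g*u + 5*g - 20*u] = 6*g - 8*u - 12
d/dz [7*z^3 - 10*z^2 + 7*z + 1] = 21*z^2 - 20*z + 7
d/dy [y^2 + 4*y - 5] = 2*y + 4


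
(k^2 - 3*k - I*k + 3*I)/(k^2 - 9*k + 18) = (k - I)/(k - 6)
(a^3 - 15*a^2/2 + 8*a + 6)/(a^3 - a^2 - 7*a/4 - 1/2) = 2*(a - 6)/(2*a + 1)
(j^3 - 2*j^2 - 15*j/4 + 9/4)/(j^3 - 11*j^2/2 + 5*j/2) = (2*j^2 - 3*j - 9)/(2*j*(j - 5))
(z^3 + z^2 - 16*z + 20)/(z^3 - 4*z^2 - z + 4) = (z^3 + z^2 - 16*z + 20)/(z^3 - 4*z^2 - z + 4)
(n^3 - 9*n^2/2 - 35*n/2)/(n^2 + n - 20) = n*(2*n^2 - 9*n - 35)/(2*(n^2 + n - 20))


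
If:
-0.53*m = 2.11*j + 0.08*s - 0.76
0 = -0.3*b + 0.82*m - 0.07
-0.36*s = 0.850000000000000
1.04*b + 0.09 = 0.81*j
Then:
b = 0.23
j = 0.41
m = 0.17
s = -2.36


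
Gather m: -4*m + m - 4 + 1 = -3*m - 3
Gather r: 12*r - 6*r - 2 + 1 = 6*r - 1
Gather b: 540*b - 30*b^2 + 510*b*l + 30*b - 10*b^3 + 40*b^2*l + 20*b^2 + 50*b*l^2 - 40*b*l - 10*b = -10*b^3 + b^2*(40*l - 10) + b*(50*l^2 + 470*l + 560)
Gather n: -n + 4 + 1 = 5 - n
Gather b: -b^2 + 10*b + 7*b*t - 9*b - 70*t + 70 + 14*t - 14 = -b^2 + b*(7*t + 1) - 56*t + 56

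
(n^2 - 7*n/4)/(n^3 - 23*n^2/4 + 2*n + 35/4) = n/(n^2 - 4*n - 5)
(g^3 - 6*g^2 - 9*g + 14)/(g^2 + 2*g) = g - 8 + 7/g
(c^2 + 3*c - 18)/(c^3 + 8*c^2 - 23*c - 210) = (c - 3)/(c^2 + 2*c - 35)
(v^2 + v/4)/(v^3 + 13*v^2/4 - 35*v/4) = (4*v + 1)/(4*v^2 + 13*v - 35)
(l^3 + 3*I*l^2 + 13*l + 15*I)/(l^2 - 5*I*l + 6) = (l^2 + 2*I*l + 15)/(l - 6*I)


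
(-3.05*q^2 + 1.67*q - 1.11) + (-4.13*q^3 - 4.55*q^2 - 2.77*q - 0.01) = -4.13*q^3 - 7.6*q^2 - 1.1*q - 1.12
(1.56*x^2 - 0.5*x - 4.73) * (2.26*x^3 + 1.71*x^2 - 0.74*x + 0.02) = 3.5256*x^5 + 1.5376*x^4 - 12.6992*x^3 - 7.6871*x^2 + 3.4902*x - 0.0946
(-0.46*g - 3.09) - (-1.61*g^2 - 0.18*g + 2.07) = 1.61*g^2 - 0.28*g - 5.16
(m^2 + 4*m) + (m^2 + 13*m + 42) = 2*m^2 + 17*m + 42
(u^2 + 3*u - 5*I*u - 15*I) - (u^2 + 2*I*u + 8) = 3*u - 7*I*u - 8 - 15*I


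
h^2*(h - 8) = h^3 - 8*h^2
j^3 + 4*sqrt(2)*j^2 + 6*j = j*(j + sqrt(2))*(j + 3*sqrt(2))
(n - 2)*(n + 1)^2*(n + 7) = n^4 + 7*n^3 - 3*n^2 - 23*n - 14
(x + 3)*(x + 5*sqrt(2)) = x^2 + 3*x + 5*sqrt(2)*x + 15*sqrt(2)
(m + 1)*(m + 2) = m^2 + 3*m + 2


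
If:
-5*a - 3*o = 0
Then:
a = -3*o/5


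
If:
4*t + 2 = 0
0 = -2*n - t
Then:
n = 1/4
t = -1/2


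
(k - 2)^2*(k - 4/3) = k^3 - 16*k^2/3 + 28*k/3 - 16/3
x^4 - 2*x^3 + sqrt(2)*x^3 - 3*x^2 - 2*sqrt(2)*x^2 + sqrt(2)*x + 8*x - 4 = (x - 1)^2*(x - sqrt(2))*(x + 2*sqrt(2))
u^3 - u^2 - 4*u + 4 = (u - 2)*(u - 1)*(u + 2)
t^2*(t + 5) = t^3 + 5*t^2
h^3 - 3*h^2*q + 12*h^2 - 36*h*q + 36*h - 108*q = (h + 6)^2*(h - 3*q)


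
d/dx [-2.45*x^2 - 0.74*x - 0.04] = -4.9*x - 0.74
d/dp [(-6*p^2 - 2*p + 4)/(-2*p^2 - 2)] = (-p^2 + 10*p + 1)/(p^4 + 2*p^2 + 1)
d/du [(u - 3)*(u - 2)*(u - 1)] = 3*u^2 - 12*u + 11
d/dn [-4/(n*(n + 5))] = 4*(2*n + 5)/(n^2*(n + 5)^2)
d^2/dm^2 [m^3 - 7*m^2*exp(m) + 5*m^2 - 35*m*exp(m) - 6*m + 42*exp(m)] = -7*m^2*exp(m) - 63*m*exp(m) + 6*m - 42*exp(m) + 10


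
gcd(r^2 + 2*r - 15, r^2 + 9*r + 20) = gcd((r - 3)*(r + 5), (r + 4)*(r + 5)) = r + 5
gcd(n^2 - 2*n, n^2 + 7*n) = n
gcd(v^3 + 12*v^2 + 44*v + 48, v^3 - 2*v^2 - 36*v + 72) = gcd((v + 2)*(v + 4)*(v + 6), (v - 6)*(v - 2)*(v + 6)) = v + 6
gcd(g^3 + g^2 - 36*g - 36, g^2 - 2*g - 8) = 1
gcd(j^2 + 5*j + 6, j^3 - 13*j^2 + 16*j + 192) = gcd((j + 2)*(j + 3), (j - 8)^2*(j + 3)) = j + 3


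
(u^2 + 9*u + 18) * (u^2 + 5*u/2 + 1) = u^4 + 23*u^3/2 + 83*u^2/2 + 54*u + 18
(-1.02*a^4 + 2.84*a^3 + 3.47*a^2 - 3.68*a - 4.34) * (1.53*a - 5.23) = -1.5606*a^5 + 9.6798*a^4 - 9.5441*a^3 - 23.7785*a^2 + 12.6062*a + 22.6982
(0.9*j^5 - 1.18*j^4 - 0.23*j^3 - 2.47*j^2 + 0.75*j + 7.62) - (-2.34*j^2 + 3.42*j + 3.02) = 0.9*j^5 - 1.18*j^4 - 0.23*j^3 - 0.13*j^2 - 2.67*j + 4.6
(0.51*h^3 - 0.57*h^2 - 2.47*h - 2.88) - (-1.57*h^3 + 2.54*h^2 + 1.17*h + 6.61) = 2.08*h^3 - 3.11*h^2 - 3.64*h - 9.49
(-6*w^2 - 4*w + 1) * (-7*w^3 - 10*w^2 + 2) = 42*w^5 + 88*w^4 + 33*w^3 - 22*w^2 - 8*w + 2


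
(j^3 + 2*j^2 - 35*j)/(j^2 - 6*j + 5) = j*(j + 7)/(j - 1)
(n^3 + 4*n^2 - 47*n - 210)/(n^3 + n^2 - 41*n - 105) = (n + 6)/(n + 3)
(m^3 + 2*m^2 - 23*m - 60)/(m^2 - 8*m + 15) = (m^2 + 7*m + 12)/(m - 3)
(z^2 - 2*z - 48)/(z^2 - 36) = (z - 8)/(z - 6)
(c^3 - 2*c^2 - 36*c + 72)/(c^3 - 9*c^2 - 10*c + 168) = (c^2 + 4*c - 12)/(c^2 - 3*c - 28)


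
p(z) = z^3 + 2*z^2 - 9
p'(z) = 3*z^2 + 4*z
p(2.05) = 8.02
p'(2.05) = 20.81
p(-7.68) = -344.02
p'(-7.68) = 146.23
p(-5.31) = -102.33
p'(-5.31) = 63.35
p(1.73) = 2.16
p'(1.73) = 15.90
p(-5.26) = -99.20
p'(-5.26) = 61.96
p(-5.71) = -129.96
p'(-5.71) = 74.97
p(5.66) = 236.39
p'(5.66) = 118.75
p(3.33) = 50.10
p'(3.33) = 46.59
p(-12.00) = -1449.00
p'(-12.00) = 384.00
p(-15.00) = -2934.00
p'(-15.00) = 615.00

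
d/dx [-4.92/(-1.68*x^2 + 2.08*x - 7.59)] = (10.2336 - 16.5312*x)/(1.68*x^2 - 2.08*x + 7.59)^2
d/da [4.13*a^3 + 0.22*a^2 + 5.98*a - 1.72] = 12.39*a^2 + 0.44*a + 5.98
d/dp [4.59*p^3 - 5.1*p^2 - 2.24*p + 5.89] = 13.77*p^2 - 10.2*p - 2.24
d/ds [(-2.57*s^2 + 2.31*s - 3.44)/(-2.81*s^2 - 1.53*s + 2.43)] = (10.4232*s^2 - 31.823*s + 0.3501)/(7.8961*s^4 + 8.5986*s^3 - 11.3157*s^2 - 7.4358*s + 5.9049)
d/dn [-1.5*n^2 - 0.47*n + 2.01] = -3.0*n - 0.47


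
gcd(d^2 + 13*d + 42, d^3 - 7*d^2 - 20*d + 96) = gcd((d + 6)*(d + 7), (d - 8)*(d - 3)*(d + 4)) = 1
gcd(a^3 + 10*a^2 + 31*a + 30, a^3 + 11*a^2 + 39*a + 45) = a^2 + 8*a + 15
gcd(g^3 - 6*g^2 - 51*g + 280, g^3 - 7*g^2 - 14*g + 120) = g - 5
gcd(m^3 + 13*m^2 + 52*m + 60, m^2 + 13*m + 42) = m + 6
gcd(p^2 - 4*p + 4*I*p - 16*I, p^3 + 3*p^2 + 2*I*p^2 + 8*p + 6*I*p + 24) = p + 4*I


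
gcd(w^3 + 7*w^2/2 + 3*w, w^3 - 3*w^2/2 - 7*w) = w^2 + 2*w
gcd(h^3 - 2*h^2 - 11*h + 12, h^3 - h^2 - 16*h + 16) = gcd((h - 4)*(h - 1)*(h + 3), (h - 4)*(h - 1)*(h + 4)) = h^2 - 5*h + 4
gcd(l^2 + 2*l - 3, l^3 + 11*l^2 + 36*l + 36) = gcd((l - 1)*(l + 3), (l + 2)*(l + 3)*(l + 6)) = l + 3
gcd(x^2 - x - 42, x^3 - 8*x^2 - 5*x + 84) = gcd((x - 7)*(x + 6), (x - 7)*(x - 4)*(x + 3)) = x - 7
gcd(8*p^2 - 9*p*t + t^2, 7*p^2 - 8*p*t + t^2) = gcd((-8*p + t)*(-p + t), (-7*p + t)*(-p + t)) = p - t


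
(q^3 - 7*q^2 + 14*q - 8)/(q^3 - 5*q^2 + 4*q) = (q - 2)/q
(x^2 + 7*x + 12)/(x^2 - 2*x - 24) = (x + 3)/(x - 6)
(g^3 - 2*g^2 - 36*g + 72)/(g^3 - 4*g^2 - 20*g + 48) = (g + 6)/(g + 4)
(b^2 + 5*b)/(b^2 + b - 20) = b/(b - 4)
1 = 1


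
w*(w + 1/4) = w^2 + w/4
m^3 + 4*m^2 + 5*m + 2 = (m + 1)^2*(m + 2)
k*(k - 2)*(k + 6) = k^3 + 4*k^2 - 12*k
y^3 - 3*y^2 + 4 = (y - 2)^2*(y + 1)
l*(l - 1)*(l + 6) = l^3 + 5*l^2 - 6*l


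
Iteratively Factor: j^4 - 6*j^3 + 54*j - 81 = (j - 3)*(j^3 - 3*j^2 - 9*j + 27) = (j - 3)^2*(j^2 - 9) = (j - 3)^3*(j + 3)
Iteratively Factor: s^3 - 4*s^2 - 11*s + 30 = (s - 2)*(s^2 - 2*s - 15) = (s - 2)*(s + 3)*(s - 5)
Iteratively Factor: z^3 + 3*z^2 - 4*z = (z + 4)*(z^2 - z) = z*(z + 4)*(z - 1)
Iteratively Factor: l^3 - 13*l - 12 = (l + 1)*(l^2 - l - 12) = (l + 1)*(l + 3)*(l - 4)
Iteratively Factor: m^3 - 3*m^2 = (m - 3)*(m^2) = m*(m - 3)*(m)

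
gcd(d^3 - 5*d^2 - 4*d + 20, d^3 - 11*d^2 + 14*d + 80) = d^2 - 3*d - 10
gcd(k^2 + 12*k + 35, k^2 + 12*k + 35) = k^2 + 12*k + 35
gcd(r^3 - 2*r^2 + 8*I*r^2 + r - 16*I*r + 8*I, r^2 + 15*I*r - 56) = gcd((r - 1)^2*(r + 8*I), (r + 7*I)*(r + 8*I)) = r + 8*I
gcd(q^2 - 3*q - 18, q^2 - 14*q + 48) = q - 6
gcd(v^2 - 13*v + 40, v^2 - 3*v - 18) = 1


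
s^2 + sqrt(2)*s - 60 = (s - 5*sqrt(2))*(s + 6*sqrt(2))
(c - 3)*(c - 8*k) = c^2 - 8*c*k - 3*c + 24*k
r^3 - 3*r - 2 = (r - 2)*(r + 1)^2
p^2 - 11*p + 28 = (p - 7)*(p - 4)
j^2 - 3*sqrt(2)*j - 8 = (j - 4*sqrt(2))*(j + sqrt(2))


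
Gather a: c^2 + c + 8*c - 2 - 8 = c^2 + 9*c - 10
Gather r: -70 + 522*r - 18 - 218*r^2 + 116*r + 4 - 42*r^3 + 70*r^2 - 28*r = -42*r^3 - 148*r^2 + 610*r - 84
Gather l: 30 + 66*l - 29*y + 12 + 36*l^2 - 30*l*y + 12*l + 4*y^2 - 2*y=36*l^2 + l*(78 - 30*y) + 4*y^2 - 31*y + 42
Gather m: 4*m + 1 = 4*m + 1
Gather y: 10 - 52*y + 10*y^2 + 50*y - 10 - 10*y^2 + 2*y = 0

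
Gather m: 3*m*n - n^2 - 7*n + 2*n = 3*m*n - n^2 - 5*n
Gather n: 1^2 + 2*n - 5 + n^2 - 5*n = n^2 - 3*n - 4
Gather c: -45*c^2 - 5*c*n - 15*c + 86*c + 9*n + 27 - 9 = -45*c^2 + c*(71 - 5*n) + 9*n + 18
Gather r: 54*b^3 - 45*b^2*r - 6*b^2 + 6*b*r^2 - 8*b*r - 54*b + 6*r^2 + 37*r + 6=54*b^3 - 6*b^2 - 54*b + r^2*(6*b + 6) + r*(-45*b^2 - 8*b + 37) + 6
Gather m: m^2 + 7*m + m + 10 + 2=m^2 + 8*m + 12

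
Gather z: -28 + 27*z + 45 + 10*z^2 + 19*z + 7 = 10*z^2 + 46*z + 24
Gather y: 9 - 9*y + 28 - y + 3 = 40 - 10*y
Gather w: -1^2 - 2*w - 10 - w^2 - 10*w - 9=-w^2 - 12*w - 20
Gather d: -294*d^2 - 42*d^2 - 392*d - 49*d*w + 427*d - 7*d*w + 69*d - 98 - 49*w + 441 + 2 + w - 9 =-336*d^2 + d*(104 - 56*w) - 48*w + 336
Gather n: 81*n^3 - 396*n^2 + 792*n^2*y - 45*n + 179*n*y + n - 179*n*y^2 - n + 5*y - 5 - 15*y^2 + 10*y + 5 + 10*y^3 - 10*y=81*n^3 + n^2*(792*y - 396) + n*(-179*y^2 + 179*y - 45) + 10*y^3 - 15*y^2 + 5*y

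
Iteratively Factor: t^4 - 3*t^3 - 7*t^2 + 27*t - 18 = (t + 3)*(t^3 - 6*t^2 + 11*t - 6) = (t - 3)*(t + 3)*(t^2 - 3*t + 2) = (t - 3)*(t - 1)*(t + 3)*(t - 2)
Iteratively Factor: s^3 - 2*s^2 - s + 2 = (s - 1)*(s^2 - s - 2) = (s - 1)*(s + 1)*(s - 2)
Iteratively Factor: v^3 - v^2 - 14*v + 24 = (v + 4)*(v^2 - 5*v + 6) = (v - 3)*(v + 4)*(v - 2)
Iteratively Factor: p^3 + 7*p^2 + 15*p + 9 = (p + 3)*(p^2 + 4*p + 3) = (p + 1)*(p + 3)*(p + 3)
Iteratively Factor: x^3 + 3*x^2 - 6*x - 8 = (x + 1)*(x^2 + 2*x - 8) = (x - 2)*(x + 1)*(x + 4)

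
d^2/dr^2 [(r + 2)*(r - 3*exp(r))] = -3*r*exp(r) - 12*exp(r) + 2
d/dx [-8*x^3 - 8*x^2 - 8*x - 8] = -24*x^2 - 16*x - 8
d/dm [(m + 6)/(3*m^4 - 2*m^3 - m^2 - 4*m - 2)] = (3*m^4 - 2*m^3 - m^2 - 4*m + 2*(m + 6)*(-6*m^3 + 3*m^2 + m + 2) - 2)/(-3*m^4 + 2*m^3 + m^2 + 4*m + 2)^2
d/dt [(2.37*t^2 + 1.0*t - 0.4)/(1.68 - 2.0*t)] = (-4.74*t^2 + 7.9632*t + 0.88)/(4.0*t^2 - 6.72*t + 2.8224)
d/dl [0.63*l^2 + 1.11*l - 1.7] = 1.26*l + 1.11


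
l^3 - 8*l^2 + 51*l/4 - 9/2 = (l - 6)*(l - 3/2)*(l - 1/2)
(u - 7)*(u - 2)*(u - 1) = u^3 - 10*u^2 + 23*u - 14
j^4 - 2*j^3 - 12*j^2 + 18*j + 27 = (j - 3)^2*(j + 1)*(j + 3)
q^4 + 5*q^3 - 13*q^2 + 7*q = q*(q - 1)^2*(q + 7)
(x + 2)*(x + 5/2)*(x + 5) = x^3 + 19*x^2/2 + 55*x/2 + 25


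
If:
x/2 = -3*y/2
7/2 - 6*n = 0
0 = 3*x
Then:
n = 7/12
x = 0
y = 0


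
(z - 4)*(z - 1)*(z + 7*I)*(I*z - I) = I*z^4 - 7*z^3 - 6*I*z^3 + 42*z^2 + 9*I*z^2 - 63*z - 4*I*z + 28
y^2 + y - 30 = (y - 5)*(y + 6)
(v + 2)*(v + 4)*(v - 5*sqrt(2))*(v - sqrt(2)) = v^4 - 6*sqrt(2)*v^3 + 6*v^3 - 36*sqrt(2)*v^2 + 18*v^2 - 48*sqrt(2)*v + 60*v + 80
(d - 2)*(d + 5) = d^2 + 3*d - 10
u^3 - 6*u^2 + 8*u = u*(u - 4)*(u - 2)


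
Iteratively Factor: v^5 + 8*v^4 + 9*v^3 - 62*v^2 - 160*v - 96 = (v + 4)*(v^4 + 4*v^3 - 7*v^2 - 34*v - 24) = (v - 3)*(v + 4)*(v^3 + 7*v^2 + 14*v + 8) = (v - 3)*(v + 2)*(v + 4)*(v^2 + 5*v + 4) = (v - 3)*(v + 2)*(v + 4)^2*(v + 1)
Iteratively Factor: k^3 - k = (k - 1)*(k^2 + k) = (k - 1)*(k + 1)*(k)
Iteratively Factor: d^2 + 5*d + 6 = (d + 3)*(d + 2)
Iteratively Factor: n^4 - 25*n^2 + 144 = (n + 3)*(n^3 - 3*n^2 - 16*n + 48) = (n - 4)*(n + 3)*(n^2 + n - 12) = (n - 4)*(n - 3)*(n + 3)*(n + 4)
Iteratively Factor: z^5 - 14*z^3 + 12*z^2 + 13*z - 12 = (z - 1)*(z^4 + z^3 - 13*z^2 - z + 12) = (z - 1)*(z + 4)*(z^3 - 3*z^2 - z + 3) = (z - 1)*(z + 1)*(z + 4)*(z^2 - 4*z + 3) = (z - 1)^2*(z + 1)*(z + 4)*(z - 3)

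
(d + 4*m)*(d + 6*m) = d^2 + 10*d*m + 24*m^2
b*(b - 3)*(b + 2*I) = b^3 - 3*b^2 + 2*I*b^2 - 6*I*b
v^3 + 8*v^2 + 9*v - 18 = (v - 1)*(v + 3)*(v + 6)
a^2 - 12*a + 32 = (a - 8)*(a - 4)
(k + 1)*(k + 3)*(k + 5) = k^3 + 9*k^2 + 23*k + 15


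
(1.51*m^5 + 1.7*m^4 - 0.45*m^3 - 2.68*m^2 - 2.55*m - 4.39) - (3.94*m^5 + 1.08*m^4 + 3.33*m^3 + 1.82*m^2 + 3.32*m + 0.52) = -2.43*m^5 + 0.62*m^4 - 3.78*m^3 - 4.5*m^2 - 5.87*m - 4.91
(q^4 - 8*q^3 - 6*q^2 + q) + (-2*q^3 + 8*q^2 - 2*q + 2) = q^4 - 10*q^3 + 2*q^2 - q + 2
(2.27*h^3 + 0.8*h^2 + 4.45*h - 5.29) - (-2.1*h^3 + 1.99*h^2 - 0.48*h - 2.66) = 4.37*h^3 - 1.19*h^2 + 4.93*h - 2.63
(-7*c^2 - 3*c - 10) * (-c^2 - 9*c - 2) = 7*c^4 + 66*c^3 + 51*c^2 + 96*c + 20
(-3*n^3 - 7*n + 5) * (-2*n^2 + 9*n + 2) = 6*n^5 - 27*n^4 + 8*n^3 - 73*n^2 + 31*n + 10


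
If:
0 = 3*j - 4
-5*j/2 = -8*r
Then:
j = 4/3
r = 5/12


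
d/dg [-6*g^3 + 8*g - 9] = 8 - 18*g^2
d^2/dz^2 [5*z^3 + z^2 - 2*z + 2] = 30*z + 2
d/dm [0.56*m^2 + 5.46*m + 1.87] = 1.12*m + 5.46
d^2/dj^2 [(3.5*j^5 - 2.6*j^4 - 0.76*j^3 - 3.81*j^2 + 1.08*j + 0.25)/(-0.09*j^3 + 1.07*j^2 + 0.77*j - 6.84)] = (-0.0566999999999999*j^9 + 2.0223*j^8 - 22.5876*j^7 - 48.234862*j^6 + 439.6956*j^5 + 444.65961*j^4 - 3523.41679*j^3 + 1609.366656*j^2 + 165.604062*j + 341.174134)/(0.000729*j^9 - 0.026001*j^8 + 0.290412*j^7 - 0.613925*j^6 - 6.436788*j^5 + 18.746067*j^4 + 45.988435*j^3 - 138.015468*j^2 - 108.074736*j + 320.013504)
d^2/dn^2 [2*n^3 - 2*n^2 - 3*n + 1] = 12*n - 4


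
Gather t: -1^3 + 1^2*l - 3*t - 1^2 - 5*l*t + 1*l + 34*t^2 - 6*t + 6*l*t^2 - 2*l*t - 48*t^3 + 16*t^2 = 2*l - 48*t^3 + t^2*(6*l + 50) + t*(-7*l - 9) - 2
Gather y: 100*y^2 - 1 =100*y^2 - 1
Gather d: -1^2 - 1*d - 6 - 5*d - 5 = -6*d - 12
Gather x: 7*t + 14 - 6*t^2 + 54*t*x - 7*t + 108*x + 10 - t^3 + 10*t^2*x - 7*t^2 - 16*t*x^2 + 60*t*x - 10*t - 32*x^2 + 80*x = -t^3 - 13*t^2 - 10*t + x^2*(-16*t - 32) + x*(10*t^2 + 114*t + 188) + 24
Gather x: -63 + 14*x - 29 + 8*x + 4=22*x - 88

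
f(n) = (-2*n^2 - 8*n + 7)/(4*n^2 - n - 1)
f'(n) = (1 - 8*n)*(-2*n^2 - 8*n + 7)/(4*n^2 - n - 1)^2 + (-4*n - 8)/(4*n^2 - n - 1)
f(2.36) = -1.22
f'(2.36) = 0.23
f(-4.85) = -0.01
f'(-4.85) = 0.11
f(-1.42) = 1.69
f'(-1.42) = 2.19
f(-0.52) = 17.65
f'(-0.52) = 141.56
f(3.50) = -1.02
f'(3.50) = 0.13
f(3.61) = -1.01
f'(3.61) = 0.12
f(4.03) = -0.96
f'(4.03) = 0.10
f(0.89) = -1.33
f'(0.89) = -2.66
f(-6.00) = -0.11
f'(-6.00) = 0.07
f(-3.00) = 0.34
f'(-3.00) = 0.33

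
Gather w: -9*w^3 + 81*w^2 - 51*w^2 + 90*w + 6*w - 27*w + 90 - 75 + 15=-9*w^3 + 30*w^2 + 69*w + 30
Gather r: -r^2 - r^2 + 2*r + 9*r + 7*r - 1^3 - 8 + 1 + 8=-2*r^2 + 18*r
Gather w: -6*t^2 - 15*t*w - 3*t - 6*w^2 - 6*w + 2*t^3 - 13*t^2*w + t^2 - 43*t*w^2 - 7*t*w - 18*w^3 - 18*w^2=2*t^3 - 5*t^2 - 3*t - 18*w^3 + w^2*(-43*t - 24) + w*(-13*t^2 - 22*t - 6)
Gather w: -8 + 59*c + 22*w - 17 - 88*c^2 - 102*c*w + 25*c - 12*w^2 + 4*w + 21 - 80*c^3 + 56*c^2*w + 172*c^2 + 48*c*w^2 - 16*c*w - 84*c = -80*c^3 + 84*c^2 + w^2*(48*c - 12) + w*(56*c^2 - 118*c + 26) - 4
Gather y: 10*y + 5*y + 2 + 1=15*y + 3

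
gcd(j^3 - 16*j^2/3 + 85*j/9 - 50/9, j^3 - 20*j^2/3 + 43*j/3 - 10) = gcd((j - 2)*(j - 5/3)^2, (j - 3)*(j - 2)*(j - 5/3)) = j^2 - 11*j/3 + 10/3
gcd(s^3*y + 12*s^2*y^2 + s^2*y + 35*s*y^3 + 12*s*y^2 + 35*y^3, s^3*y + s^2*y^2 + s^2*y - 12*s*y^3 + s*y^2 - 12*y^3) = s*y + y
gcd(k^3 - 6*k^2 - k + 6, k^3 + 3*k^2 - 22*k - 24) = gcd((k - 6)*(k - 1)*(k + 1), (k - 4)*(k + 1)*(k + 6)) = k + 1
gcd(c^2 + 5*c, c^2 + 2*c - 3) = 1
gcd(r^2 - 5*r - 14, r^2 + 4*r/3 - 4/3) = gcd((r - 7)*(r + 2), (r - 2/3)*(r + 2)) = r + 2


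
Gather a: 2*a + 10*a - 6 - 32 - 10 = 12*a - 48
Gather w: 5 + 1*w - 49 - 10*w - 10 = -9*w - 54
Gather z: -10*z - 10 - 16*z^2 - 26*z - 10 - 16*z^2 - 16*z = -32*z^2 - 52*z - 20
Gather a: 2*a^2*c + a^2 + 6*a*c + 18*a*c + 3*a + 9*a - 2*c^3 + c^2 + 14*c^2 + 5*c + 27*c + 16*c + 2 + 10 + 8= a^2*(2*c + 1) + a*(24*c + 12) - 2*c^3 + 15*c^2 + 48*c + 20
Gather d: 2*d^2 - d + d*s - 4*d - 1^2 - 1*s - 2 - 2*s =2*d^2 + d*(s - 5) - 3*s - 3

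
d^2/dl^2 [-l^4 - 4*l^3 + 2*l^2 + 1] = -12*l^2 - 24*l + 4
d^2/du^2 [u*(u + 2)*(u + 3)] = 6*u + 10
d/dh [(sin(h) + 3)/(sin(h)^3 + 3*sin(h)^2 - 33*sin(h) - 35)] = (-2*sin(h)^3 - 12*sin(h)^2 - 18*sin(h) + 64)*cos(h)/(sin(h)^3 + 3*sin(h)^2 - 33*sin(h) - 35)^2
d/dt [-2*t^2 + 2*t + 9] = 2 - 4*t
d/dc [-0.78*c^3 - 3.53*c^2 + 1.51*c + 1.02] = -2.34*c^2 - 7.06*c + 1.51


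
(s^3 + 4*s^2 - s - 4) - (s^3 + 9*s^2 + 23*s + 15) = -5*s^2 - 24*s - 19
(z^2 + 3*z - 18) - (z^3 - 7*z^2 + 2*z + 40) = -z^3 + 8*z^2 + z - 58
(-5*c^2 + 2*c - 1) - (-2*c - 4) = -5*c^2 + 4*c + 3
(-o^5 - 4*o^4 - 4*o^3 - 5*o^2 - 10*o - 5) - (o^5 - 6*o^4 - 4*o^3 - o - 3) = -2*o^5 + 2*o^4 - 5*o^2 - 9*o - 2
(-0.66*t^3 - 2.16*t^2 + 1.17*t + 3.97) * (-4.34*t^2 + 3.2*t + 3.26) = 2.8644*t^5 + 7.2624*t^4 - 14.1414*t^3 - 20.5274*t^2 + 16.5182*t + 12.9422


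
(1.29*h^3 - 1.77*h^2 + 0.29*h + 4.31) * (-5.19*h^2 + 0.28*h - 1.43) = -6.6951*h^5 + 9.5475*h^4 - 3.8454*h^3 - 19.7566*h^2 + 0.7921*h - 6.1633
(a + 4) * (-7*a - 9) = -7*a^2 - 37*a - 36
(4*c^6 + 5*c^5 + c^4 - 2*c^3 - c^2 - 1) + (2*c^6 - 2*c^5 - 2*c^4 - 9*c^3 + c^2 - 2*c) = 6*c^6 + 3*c^5 - c^4 - 11*c^3 - 2*c - 1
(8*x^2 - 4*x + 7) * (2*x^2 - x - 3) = 16*x^4 - 16*x^3 - 6*x^2 + 5*x - 21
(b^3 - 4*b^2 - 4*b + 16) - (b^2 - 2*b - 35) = b^3 - 5*b^2 - 2*b + 51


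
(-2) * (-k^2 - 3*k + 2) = 2*k^2 + 6*k - 4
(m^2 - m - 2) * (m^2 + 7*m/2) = m^4 + 5*m^3/2 - 11*m^2/2 - 7*m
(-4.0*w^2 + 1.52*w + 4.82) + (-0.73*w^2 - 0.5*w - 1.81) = -4.73*w^2 + 1.02*w + 3.01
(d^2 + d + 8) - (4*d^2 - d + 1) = -3*d^2 + 2*d + 7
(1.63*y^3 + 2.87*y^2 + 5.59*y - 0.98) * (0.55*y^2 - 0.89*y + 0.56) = 0.8965*y^5 + 0.1278*y^4 + 1.433*y^3 - 3.9069*y^2 + 4.0026*y - 0.5488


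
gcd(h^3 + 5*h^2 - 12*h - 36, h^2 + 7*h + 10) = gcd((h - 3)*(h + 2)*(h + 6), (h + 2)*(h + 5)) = h + 2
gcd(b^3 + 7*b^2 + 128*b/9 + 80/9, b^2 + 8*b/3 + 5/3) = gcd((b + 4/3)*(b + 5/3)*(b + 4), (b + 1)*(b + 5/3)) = b + 5/3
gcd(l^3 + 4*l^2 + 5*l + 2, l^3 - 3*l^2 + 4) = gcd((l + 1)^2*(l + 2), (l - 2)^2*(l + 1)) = l + 1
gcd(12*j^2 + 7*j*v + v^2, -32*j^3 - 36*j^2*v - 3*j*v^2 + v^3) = 4*j + v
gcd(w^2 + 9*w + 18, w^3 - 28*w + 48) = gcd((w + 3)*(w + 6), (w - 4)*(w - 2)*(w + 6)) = w + 6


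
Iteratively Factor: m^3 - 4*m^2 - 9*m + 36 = (m - 4)*(m^2 - 9) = (m - 4)*(m + 3)*(m - 3)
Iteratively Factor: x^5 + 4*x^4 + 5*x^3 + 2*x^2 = (x)*(x^4 + 4*x^3 + 5*x^2 + 2*x) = x*(x + 1)*(x^3 + 3*x^2 + 2*x) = x*(x + 1)*(x + 2)*(x^2 + x) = x^2*(x + 1)*(x + 2)*(x + 1)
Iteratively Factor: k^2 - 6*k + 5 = (k - 5)*(k - 1)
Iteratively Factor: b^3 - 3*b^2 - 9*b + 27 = (b - 3)*(b^2 - 9) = (b - 3)*(b + 3)*(b - 3)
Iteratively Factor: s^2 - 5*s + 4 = (s - 1)*(s - 4)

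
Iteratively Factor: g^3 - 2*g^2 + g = (g - 1)*(g^2 - g) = g*(g - 1)*(g - 1)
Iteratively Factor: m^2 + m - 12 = (m + 4)*(m - 3)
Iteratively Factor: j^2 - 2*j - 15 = (j + 3)*(j - 5)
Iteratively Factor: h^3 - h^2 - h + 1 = (h + 1)*(h^2 - 2*h + 1) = (h - 1)*(h + 1)*(h - 1)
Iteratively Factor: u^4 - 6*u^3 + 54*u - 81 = (u - 3)*(u^3 - 3*u^2 - 9*u + 27) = (u - 3)^2*(u^2 - 9) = (u - 3)^2*(u + 3)*(u - 3)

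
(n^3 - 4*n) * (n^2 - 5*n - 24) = n^5 - 5*n^4 - 28*n^3 + 20*n^2 + 96*n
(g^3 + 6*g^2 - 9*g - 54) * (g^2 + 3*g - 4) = g^5 + 9*g^4 + 5*g^3 - 105*g^2 - 126*g + 216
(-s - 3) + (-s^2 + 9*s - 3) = -s^2 + 8*s - 6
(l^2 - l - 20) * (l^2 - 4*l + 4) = l^4 - 5*l^3 - 12*l^2 + 76*l - 80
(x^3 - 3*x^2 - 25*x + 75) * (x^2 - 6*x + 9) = x^5 - 9*x^4 + 2*x^3 + 198*x^2 - 675*x + 675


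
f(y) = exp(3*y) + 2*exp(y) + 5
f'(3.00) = 24349.42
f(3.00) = 8148.26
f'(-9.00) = 0.00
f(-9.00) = 5.00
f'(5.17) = 16331949.37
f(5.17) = 5444222.68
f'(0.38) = 12.30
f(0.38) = 11.05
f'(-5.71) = 0.01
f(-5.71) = 5.01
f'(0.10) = 6.26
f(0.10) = 8.56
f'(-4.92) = 0.01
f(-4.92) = 5.01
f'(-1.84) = 0.33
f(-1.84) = 5.32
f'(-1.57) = 0.44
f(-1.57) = 5.43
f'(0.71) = 29.31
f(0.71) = 17.48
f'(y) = 3*exp(3*y) + 2*exp(y)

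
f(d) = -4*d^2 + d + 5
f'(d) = 1 - 8*d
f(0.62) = 4.08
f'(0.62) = -3.96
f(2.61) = -19.64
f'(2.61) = -19.88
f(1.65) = -4.24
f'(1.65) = -12.20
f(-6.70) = -181.26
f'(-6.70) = 54.60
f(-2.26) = -17.69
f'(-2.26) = 19.08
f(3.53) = -41.31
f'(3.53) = -27.24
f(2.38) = -15.28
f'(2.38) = -18.04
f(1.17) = 0.69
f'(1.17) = -8.36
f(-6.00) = -145.00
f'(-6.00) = 49.00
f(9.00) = -310.00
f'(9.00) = -71.00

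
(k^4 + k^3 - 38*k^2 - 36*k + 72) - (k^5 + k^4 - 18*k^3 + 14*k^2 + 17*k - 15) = -k^5 + 19*k^3 - 52*k^2 - 53*k + 87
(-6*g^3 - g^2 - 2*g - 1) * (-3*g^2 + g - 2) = 18*g^5 - 3*g^4 + 17*g^3 + 3*g^2 + 3*g + 2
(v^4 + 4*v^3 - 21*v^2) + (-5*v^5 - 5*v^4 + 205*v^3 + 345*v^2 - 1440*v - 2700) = -5*v^5 - 4*v^4 + 209*v^3 + 324*v^2 - 1440*v - 2700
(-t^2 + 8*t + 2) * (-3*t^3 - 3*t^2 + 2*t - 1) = 3*t^5 - 21*t^4 - 32*t^3 + 11*t^2 - 4*t - 2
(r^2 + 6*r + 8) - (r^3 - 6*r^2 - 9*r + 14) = -r^3 + 7*r^2 + 15*r - 6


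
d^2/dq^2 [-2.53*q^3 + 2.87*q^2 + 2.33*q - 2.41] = 5.74 - 15.18*q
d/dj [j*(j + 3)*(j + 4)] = 3*j^2 + 14*j + 12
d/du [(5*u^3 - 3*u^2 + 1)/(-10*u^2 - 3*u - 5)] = (-50*u^4 - 30*u^3 - 66*u^2 + 50*u + 3)/(100*u^4 + 60*u^3 + 109*u^2 + 30*u + 25)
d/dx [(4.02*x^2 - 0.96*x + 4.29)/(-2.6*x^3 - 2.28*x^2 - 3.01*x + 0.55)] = (10.452*x^4 - 4.992*x^3 + 19.173*x^2 + 23.9844*x + 12.3849)/(6.76*x^6 + 11.856*x^5 + 20.8504*x^4 + 10.8656*x^3 + 6.5521*x^2 - 3.311*x + 0.3025)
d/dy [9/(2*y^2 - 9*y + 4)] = 9*(9 - 4*y)/(2*y^2 - 9*y + 4)^2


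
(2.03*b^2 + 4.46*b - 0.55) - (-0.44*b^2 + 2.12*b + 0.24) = 2.47*b^2 + 2.34*b - 0.79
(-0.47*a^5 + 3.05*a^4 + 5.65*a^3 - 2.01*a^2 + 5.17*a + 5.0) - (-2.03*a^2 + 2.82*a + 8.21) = -0.47*a^5 + 3.05*a^4 + 5.65*a^3 + 0.02*a^2 + 2.35*a - 3.21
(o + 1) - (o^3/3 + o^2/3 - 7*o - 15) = -o^3/3 - o^2/3 + 8*o + 16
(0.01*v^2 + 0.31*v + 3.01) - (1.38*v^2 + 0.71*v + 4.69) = -1.37*v^2 - 0.4*v - 1.68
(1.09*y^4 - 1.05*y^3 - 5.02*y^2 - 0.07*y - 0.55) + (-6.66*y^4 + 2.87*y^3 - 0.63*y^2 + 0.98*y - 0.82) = -5.57*y^4 + 1.82*y^3 - 5.65*y^2 + 0.91*y - 1.37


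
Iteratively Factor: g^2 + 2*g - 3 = (g - 1)*(g + 3)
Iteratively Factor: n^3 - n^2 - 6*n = (n - 3)*(n^2 + 2*n) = (n - 3)*(n + 2)*(n)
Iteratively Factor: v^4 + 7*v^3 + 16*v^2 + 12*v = (v)*(v^3 + 7*v^2 + 16*v + 12) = v*(v + 3)*(v^2 + 4*v + 4) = v*(v + 2)*(v + 3)*(v + 2)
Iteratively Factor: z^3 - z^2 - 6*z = (z + 2)*(z^2 - 3*z) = (z - 3)*(z + 2)*(z)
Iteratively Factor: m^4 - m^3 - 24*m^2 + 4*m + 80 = (m - 2)*(m^3 + m^2 - 22*m - 40) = (m - 2)*(m + 4)*(m^2 - 3*m - 10) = (m - 2)*(m + 2)*(m + 4)*(m - 5)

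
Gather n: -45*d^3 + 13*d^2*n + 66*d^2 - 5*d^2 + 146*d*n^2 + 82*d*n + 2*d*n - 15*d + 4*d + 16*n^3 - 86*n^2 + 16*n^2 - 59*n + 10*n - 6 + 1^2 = -45*d^3 + 61*d^2 - 11*d + 16*n^3 + n^2*(146*d - 70) + n*(13*d^2 + 84*d - 49) - 5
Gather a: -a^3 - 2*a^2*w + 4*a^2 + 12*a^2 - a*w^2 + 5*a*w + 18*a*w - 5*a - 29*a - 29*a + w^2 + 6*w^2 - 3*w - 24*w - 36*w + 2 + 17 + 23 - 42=-a^3 + a^2*(16 - 2*w) + a*(-w^2 + 23*w - 63) + 7*w^2 - 63*w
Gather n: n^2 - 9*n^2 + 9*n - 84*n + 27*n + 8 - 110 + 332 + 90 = -8*n^2 - 48*n + 320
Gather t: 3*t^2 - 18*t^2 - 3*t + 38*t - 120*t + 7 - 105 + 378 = -15*t^2 - 85*t + 280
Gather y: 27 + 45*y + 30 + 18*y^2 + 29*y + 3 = 18*y^2 + 74*y + 60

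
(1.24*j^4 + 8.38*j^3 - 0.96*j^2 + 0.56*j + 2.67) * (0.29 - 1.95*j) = -2.418*j^5 - 15.9814*j^4 + 4.3022*j^3 - 1.3704*j^2 - 5.0441*j + 0.7743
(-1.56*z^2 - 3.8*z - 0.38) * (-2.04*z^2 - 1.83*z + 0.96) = 3.1824*z^4 + 10.6068*z^3 + 6.2316*z^2 - 2.9526*z - 0.3648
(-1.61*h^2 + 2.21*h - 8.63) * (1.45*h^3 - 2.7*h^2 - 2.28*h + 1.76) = -2.3345*h^5 + 7.5515*h^4 - 14.8097*h^3 + 15.4286*h^2 + 23.566*h - 15.1888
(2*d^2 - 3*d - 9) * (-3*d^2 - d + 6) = -6*d^4 + 7*d^3 + 42*d^2 - 9*d - 54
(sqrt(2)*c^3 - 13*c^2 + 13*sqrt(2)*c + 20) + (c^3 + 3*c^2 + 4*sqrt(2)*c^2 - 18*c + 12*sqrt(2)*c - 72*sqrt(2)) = c^3 + sqrt(2)*c^3 - 10*c^2 + 4*sqrt(2)*c^2 - 18*c + 25*sqrt(2)*c - 72*sqrt(2) + 20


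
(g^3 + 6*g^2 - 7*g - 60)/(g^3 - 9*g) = (g^2 + 9*g + 20)/(g*(g + 3))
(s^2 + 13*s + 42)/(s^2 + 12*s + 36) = (s + 7)/(s + 6)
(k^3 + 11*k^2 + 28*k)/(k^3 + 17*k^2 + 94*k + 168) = k/(k + 6)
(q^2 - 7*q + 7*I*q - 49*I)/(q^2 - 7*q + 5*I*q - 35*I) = (q + 7*I)/(q + 5*I)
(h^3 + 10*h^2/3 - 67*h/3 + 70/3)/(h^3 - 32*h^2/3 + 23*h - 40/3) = (h^2 + 5*h - 14)/(h^2 - 9*h + 8)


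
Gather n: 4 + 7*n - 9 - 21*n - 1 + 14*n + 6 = 0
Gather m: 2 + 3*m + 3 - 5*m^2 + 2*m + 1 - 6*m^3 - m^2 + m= -6*m^3 - 6*m^2 + 6*m + 6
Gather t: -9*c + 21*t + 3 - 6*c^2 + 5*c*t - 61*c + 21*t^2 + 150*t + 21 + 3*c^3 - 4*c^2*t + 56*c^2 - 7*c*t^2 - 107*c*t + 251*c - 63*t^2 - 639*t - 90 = 3*c^3 + 50*c^2 + 181*c + t^2*(-7*c - 42) + t*(-4*c^2 - 102*c - 468) - 66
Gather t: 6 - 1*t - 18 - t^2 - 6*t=-t^2 - 7*t - 12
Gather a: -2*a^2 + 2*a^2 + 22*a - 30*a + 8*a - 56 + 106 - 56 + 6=0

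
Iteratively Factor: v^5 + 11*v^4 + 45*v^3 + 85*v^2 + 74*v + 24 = (v + 1)*(v^4 + 10*v^3 + 35*v^2 + 50*v + 24) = (v + 1)^2*(v^3 + 9*v^2 + 26*v + 24) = (v + 1)^2*(v + 4)*(v^2 + 5*v + 6) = (v + 1)^2*(v + 3)*(v + 4)*(v + 2)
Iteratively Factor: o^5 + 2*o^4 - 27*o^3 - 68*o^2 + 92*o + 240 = (o + 2)*(o^4 - 27*o^2 - 14*o + 120) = (o - 2)*(o + 2)*(o^3 + 2*o^2 - 23*o - 60) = (o - 5)*(o - 2)*(o + 2)*(o^2 + 7*o + 12) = (o - 5)*(o - 2)*(o + 2)*(o + 3)*(o + 4)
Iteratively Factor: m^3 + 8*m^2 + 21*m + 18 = (m + 2)*(m^2 + 6*m + 9) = (m + 2)*(m + 3)*(m + 3)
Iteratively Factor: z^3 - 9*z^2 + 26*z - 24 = (z - 2)*(z^2 - 7*z + 12) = (z - 4)*(z - 2)*(z - 3)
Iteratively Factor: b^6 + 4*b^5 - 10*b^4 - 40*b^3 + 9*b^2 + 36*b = (b - 3)*(b^5 + 7*b^4 + 11*b^3 - 7*b^2 - 12*b) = (b - 3)*(b + 3)*(b^4 + 4*b^3 - b^2 - 4*b) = b*(b - 3)*(b + 3)*(b^3 + 4*b^2 - b - 4) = b*(b - 3)*(b + 3)*(b + 4)*(b^2 - 1) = b*(b - 3)*(b + 1)*(b + 3)*(b + 4)*(b - 1)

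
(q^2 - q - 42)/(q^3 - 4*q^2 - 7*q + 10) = (q^2 - q - 42)/(q^3 - 4*q^2 - 7*q + 10)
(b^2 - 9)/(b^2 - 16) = (b^2 - 9)/(b^2 - 16)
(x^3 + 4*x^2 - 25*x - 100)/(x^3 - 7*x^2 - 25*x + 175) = (x + 4)/(x - 7)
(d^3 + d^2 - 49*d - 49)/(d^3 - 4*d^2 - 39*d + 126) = (d^2 + 8*d + 7)/(d^2 + 3*d - 18)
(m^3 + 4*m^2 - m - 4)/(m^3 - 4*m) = (m^3 + 4*m^2 - m - 4)/(m*(m^2 - 4))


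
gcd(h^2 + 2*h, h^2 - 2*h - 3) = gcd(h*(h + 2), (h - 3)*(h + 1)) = 1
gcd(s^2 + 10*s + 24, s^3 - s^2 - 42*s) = s + 6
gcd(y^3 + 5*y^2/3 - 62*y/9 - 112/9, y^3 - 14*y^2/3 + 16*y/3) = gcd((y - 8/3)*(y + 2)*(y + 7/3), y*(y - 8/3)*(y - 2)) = y - 8/3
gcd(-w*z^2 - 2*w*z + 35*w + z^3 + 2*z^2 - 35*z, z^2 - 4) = 1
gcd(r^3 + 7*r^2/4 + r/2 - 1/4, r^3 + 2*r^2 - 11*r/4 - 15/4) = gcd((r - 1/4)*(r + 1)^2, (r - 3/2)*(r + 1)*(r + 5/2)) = r + 1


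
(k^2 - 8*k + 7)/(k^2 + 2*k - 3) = (k - 7)/(k + 3)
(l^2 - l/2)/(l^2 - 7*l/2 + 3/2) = l/(l - 3)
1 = 1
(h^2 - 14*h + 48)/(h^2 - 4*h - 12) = (h - 8)/(h + 2)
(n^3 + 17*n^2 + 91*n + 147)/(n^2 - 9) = (n^2 + 14*n + 49)/(n - 3)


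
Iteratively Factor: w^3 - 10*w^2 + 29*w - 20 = (w - 5)*(w^2 - 5*w + 4) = (w - 5)*(w - 1)*(w - 4)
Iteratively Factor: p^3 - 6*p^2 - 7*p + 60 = (p - 5)*(p^2 - p - 12) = (p - 5)*(p + 3)*(p - 4)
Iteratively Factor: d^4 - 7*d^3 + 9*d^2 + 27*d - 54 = (d - 3)*(d^3 - 4*d^2 - 3*d + 18) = (d - 3)^2*(d^2 - d - 6) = (d - 3)^2*(d + 2)*(d - 3)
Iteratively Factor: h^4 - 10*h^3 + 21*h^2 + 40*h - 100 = (h - 2)*(h^3 - 8*h^2 + 5*h + 50) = (h - 5)*(h - 2)*(h^2 - 3*h - 10) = (h - 5)^2*(h - 2)*(h + 2)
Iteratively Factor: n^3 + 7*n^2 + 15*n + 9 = (n + 1)*(n^2 + 6*n + 9) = (n + 1)*(n + 3)*(n + 3)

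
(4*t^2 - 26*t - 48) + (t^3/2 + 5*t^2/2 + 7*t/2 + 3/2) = t^3/2 + 13*t^2/2 - 45*t/2 - 93/2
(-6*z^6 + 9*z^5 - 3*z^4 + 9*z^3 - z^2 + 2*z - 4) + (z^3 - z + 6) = -6*z^6 + 9*z^5 - 3*z^4 + 10*z^3 - z^2 + z + 2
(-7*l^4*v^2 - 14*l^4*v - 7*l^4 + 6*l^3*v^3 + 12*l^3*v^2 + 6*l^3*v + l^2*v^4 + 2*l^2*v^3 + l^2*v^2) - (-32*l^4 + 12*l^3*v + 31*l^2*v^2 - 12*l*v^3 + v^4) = -7*l^4*v^2 - 14*l^4*v + 25*l^4 + 6*l^3*v^3 + 12*l^3*v^2 - 6*l^3*v + l^2*v^4 + 2*l^2*v^3 - 30*l^2*v^2 + 12*l*v^3 - v^4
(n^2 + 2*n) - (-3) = n^2 + 2*n + 3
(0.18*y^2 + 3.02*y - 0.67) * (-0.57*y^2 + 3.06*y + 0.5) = -0.1026*y^4 - 1.1706*y^3 + 9.7131*y^2 - 0.5402*y - 0.335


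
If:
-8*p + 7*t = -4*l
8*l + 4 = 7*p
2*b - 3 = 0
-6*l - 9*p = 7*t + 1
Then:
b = 3/2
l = -1/2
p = 0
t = 2/7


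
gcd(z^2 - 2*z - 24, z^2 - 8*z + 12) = z - 6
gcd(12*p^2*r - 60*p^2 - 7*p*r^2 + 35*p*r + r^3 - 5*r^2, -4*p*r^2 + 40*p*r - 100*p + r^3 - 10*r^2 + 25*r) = 4*p*r - 20*p - r^2 + 5*r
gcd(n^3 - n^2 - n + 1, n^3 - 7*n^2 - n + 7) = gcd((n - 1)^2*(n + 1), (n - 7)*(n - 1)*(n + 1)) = n^2 - 1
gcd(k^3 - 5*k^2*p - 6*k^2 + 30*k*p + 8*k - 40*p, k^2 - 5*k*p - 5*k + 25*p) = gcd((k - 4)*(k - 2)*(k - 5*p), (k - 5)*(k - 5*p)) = -k + 5*p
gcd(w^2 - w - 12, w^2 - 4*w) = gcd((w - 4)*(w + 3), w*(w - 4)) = w - 4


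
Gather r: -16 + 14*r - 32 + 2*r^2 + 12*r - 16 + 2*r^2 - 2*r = 4*r^2 + 24*r - 64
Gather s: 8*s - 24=8*s - 24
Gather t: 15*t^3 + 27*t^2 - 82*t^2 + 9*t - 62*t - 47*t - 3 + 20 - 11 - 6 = 15*t^3 - 55*t^2 - 100*t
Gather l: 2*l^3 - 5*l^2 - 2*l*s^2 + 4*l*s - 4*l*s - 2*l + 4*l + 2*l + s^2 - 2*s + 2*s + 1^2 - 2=2*l^3 - 5*l^2 + l*(4 - 2*s^2) + s^2 - 1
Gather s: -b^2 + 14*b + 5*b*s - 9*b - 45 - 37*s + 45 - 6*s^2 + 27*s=-b^2 + 5*b - 6*s^2 + s*(5*b - 10)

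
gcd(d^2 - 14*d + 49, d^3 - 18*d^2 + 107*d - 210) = d - 7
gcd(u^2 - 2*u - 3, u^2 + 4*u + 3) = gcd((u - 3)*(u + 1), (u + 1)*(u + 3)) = u + 1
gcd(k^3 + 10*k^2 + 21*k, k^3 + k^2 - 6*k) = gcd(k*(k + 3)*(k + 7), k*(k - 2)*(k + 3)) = k^2 + 3*k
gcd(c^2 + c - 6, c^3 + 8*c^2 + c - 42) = c^2 + c - 6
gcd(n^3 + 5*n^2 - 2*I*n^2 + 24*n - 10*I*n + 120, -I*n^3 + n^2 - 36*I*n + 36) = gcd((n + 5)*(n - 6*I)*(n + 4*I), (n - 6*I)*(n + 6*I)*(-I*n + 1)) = n - 6*I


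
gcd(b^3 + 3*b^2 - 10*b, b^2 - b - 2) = b - 2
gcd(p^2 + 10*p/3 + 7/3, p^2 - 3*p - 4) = p + 1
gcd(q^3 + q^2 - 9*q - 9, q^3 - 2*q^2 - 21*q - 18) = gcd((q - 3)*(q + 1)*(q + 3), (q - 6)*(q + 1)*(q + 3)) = q^2 + 4*q + 3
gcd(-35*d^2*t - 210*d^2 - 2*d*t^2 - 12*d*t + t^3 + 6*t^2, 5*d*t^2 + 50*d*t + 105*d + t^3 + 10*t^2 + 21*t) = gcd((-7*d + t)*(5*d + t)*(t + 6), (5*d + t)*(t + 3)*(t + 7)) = 5*d + t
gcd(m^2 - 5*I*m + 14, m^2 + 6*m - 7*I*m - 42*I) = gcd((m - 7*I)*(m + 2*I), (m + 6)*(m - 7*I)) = m - 7*I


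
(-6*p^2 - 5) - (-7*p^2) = p^2 - 5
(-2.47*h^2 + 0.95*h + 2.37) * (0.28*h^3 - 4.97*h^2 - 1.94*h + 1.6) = -0.6916*h^5 + 12.5419*h^4 + 0.7339*h^3 - 17.5739*h^2 - 3.0778*h + 3.792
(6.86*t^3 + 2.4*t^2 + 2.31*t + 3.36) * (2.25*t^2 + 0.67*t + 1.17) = 15.435*t^5 + 9.9962*t^4 + 14.8317*t^3 + 11.9157*t^2 + 4.9539*t + 3.9312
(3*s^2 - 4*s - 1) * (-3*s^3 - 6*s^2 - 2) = -9*s^5 - 6*s^4 + 27*s^3 + 8*s + 2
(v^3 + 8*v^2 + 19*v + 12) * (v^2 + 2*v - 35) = v^5 + 10*v^4 - 230*v^2 - 641*v - 420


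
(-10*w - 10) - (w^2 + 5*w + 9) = -w^2 - 15*w - 19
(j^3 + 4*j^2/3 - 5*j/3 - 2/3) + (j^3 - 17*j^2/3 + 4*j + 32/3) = 2*j^3 - 13*j^2/3 + 7*j/3 + 10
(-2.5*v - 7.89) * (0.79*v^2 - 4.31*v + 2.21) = -1.975*v^3 + 4.5419*v^2 + 28.4809*v - 17.4369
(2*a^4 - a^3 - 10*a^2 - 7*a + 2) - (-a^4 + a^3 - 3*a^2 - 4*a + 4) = 3*a^4 - 2*a^3 - 7*a^2 - 3*a - 2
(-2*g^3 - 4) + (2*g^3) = -4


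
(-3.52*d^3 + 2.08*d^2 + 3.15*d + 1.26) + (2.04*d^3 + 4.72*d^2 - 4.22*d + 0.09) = -1.48*d^3 + 6.8*d^2 - 1.07*d + 1.35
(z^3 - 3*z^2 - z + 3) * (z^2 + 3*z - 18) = z^5 - 28*z^3 + 54*z^2 + 27*z - 54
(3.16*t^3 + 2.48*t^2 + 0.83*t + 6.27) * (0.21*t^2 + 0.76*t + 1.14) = 0.6636*t^5 + 2.9224*t^4 + 5.6615*t^3 + 4.7747*t^2 + 5.7114*t + 7.1478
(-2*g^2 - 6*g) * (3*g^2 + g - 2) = -6*g^4 - 20*g^3 - 2*g^2 + 12*g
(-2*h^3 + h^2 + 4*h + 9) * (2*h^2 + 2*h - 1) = -4*h^5 - 2*h^4 + 12*h^3 + 25*h^2 + 14*h - 9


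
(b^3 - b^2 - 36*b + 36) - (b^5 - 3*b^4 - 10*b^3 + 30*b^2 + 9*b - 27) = -b^5 + 3*b^4 + 11*b^3 - 31*b^2 - 45*b + 63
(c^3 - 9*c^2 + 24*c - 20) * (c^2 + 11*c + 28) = c^5 + 2*c^4 - 47*c^3 - 8*c^2 + 452*c - 560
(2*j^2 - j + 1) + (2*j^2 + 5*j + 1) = 4*j^2 + 4*j + 2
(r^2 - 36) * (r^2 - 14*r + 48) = r^4 - 14*r^3 + 12*r^2 + 504*r - 1728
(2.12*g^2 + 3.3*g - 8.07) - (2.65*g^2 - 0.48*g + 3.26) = -0.53*g^2 + 3.78*g - 11.33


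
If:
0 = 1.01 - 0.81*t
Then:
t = 1.25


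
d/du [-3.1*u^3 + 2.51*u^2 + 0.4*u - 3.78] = -9.3*u^2 + 5.02*u + 0.4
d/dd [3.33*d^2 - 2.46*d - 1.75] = 6.66*d - 2.46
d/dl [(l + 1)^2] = 2*l + 2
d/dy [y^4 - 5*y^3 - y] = 4*y^3 - 15*y^2 - 1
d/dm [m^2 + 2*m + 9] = 2*m + 2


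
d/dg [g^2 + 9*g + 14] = 2*g + 9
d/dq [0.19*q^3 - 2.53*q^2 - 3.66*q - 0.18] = 0.57*q^2 - 5.06*q - 3.66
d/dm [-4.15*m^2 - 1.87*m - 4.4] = -8.3*m - 1.87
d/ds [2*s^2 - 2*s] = 4*s - 2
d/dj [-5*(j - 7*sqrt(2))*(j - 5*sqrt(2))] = -10*j + 60*sqrt(2)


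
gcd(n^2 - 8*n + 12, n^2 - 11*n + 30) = n - 6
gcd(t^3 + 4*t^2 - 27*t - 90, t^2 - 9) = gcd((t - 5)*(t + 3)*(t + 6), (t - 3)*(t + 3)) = t + 3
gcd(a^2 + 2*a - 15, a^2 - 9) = a - 3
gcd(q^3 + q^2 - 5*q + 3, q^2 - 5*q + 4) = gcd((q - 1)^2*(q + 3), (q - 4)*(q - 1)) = q - 1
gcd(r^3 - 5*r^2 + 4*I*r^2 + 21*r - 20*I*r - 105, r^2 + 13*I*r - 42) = r + 7*I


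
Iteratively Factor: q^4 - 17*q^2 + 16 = (q - 4)*(q^3 + 4*q^2 - q - 4) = (q - 4)*(q - 1)*(q^2 + 5*q + 4) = (q - 4)*(q - 1)*(q + 1)*(q + 4)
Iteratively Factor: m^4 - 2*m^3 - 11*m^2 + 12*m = (m + 3)*(m^3 - 5*m^2 + 4*m) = (m - 4)*(m + 3)*(m^2 - m) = m*(m - 4)*(m + 3)*(m - 1)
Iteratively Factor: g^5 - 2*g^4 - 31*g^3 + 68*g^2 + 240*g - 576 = (g + 4)*(g^4 - 6*g^3 - 7*g^2 + 96*g - 144) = (g - 3)*(g + 4)*(g^3 - 3*g^2 - 16*g + 48) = (g - 4)*(g - 3)*(g + 4)*(g^2 + g - 12) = (g - 4)*(g - 3)*(g + 4)^2*(g - 3)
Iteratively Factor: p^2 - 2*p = (p - 2)*(p)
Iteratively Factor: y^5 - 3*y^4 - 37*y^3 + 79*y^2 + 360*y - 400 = (y + 4)*(y^4 - 7*y^3 - 9*y^2 + 115*y - 100) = (y - 1)*(y + 4)*(y^3 - 6*y^2 - 15*y + 100) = (y - 5)*(y - 1)*(y + 4)*(y^2 - y - 20) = (y - 5)^2*(y - 1)*(y + 4)*(y + 4)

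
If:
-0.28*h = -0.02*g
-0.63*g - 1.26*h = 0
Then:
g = 0.00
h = 0.00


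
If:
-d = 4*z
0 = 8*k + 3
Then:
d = -4*z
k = -3/8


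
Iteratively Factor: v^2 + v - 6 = (v + 3)*(v - 2)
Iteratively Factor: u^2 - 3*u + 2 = (u - 1)*(u - 2)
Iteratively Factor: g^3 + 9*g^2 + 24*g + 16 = (g + 4)*(g^2 + 5*g + 4) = (g + 1)*(g + 4)*(g + 4)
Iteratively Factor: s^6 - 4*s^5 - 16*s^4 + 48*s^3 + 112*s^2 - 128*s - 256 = (s - 4)*(s^5 - 16*s^3 - 16*s^2 + 48*s + 64) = (s - 4)*(s + 2)*(s^4 - 2*s^3 - 12*s^2 + 8*s + 32) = (s - 4)^2*(s + 2)*(s^3 + 2*s^2 - 4*s - 8) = (s - 4)^2*(s + 2)^2*(s^2 - 4) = (s - 4)^2*(s - 2)*(s + 2)^2*(s + 2)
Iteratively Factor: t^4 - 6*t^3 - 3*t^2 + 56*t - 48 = (t - 1)*(t^3 - 5*t^2 - 8*t + 48) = (t - 4)*(t - 1)*(t^2 - t - 12) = (t - 4)^2*(t - 1)*(t + 3)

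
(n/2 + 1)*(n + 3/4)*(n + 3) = n^3/2 + 23*n^2/8 + 39*n/8 + 9/4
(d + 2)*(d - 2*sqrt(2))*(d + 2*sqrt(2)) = d^3 + 2*d^2 - 8*d - 16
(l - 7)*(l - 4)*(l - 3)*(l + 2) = l^4 - 12*l^3 + 33*l^2 + 38*l - 168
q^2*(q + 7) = q^3 + 7*q^2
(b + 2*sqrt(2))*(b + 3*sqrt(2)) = b^2 + 5*sqrt(2)*b + 12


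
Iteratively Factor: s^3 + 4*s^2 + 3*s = (s + 1)*(s^2 + 3*s) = (s + 1)*(s + 3)*(s)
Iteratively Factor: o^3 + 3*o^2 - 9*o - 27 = (o + 3)*(o^2 - 9) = (o + 3)^2*(o - 3)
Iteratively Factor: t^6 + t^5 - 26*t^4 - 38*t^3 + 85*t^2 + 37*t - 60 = (t - 5)*(t^5 + 6*t^4 + 4*t^3 - 18*t^2 - 5*t + 12) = (t - 5)*(t + 3)*(t^4 + 3*t^3 - 5*t^2 - 3*t + 4) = (t - 5)*(t + 1)*(t + 3)*(t^3 + 2*t^2 - 7*t + 4) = (t - 5)*(t + 1)*(t + 3)*(t + 4)*(t^2 - 2*t + 1) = (t - 5)*(t - 1)*(t + 1)*(t + 3)*(t + 4)*(t - 1)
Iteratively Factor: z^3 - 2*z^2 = (z - 2)*(z^2) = z*(z - 2)*(z)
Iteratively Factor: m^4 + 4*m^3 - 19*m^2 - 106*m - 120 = (m + 3)*(m^3 + m^2 - 22*m - 40) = (m + 3)*(m + 4)*(m^2 - 3*m - 10) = (m - 5)*(m + 3)*(m + 4)*(m + 2)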